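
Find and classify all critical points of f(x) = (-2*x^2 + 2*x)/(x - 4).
f'(x) = 2*(-x^2 + 8*x - 4)/(x^2 - 8*x + 16)

Solve f'(x) = 0:
  f'(x) = -2*(x^2 - 8*x + 4)/(x - 4)^2; the denominator is positive wherever f is defined, so f'(x) = 0 ⇔ -2*x^2 + 16*x - 8 = 0.
  Factor: -2*x^2 + 16*x - 8 = -2*(x^2 - 8*x + 4); x^2 - 8*x + 4 = 0 has no rational roots; quadratic formula: x = (8 ± √48)/2.
  ⇒ x = 4 - 2*sqrt(3) ≈ 0.5359, 2*sqrt(3) + 4 ≈ 7.4641

f''(x) = -48/(x^3 - 12*x^2 + 48*x - 64)
Second-derivative test at each critical point:
  f''(0.5359) = 1.1547 > 0 → local minimum
  f''(7.4641) = -1.1547 < 0 → local maximum

Critical points: x = 4 - 2*sqrt(3) ≈ 0.5359 (local minimum); x = 2*sqrt(3) + 4 ≈ 7.4641 (local maximum)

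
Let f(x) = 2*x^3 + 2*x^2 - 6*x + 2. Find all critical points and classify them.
f'(x) = 6*x^2 + 4*x - 6

Solve f'(x) = 0:
  Factor: 6*x^2 + 4*x - 6 = 2*(3*x^2 + 2*x - 3); 3*x^2 + 2*x - 3 = 0 has no rational roots; quadratic formula: x = (-2 ± √40)/6.
  ⇒ x = -sqrt(10)/3 - 1/3 ≈ -1.3874, -1/3 + sqrt(10)/3 ≈ 0.7208

f''(x) = 12*x + 4
Second-derivative test at each critical point:
  f''(-1.3874) = -12.6491 < 0 → local maximum
  f''(0.7208) = 12.6491 > 0 → local minimum

Critical points: x = -sqrt(10)/3 - 1/3 ≈ -1.3874 (local maximum); x = -1/3 + sqrt(10)/3 ≈ 0.7208 (local minimum)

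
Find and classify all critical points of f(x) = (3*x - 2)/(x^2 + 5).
f'(x) = (-3*x^2 + 4*x + 15)/(x^4 + 10*x^2 + 25)

Solve f'(x) = 0:
  f'(x) = -(x - 3)*(3*x + 5)/(x^2 + 5)^2; the denominator is positive wherever f is defined, so f'(x) = 0 ⇔ -3*x^2 + 4*x + 15 = 0.
  Factor: -3*x^2 + 4*x + 15 = -(x - 3)*(3*x + 5) = 0.
  ⇒ x = -5/3, 3

f''(x) = 2*(4*x^2*(3*x - 2) + (2 - 9*x)*(x^2 + 5))/(x^2 + 5)^3
Second-derivative test at each critical point:
  f''(-5/3) = 81/350 > 0 → local minimum
  f''(3) = -1/14 < 0 → local maximum

Critical points: x = -5/3 (local minimum); x = 3 (local maximum)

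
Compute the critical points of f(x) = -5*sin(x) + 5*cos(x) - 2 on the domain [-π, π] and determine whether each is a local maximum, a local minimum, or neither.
f'(x) = -5*sqrt(2)*sin(x + pi/4)

Solve f'(x) = 0 on [-π, π]:
  f'(x) = 0 ⇔ -5*cos(x) = 5*sin(x) ⇔ tan(x) = -1, i.e. x = arctan(-1) + nπ; keep the solutions lying in [-π, π].
  ⇒ x = -pi/4 ≈ -0.7854, 3*pi/4 ≈ 2.3562

f''(x) = -5*sqrt(2)*cos(x + pi/4)
Second-derivative test at each critical point:
  f''(-0.7854) = -7.0711 < 0 → local maximum
  f''(2.3562) = 7.0711 > 0 → local minimum

Critical points: x = -pi/4 ≈ -0.7854 (local maximum); x = 3*pi/4 ≈ 2.3562 (local minimum)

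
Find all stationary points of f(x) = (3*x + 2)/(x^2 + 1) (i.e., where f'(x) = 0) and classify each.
f'(x) = (-3*x^2 - 4*x + 3)/(x^4 + 2*x^2 + 1)

Solve f'(x) = 0:
  f'(x) = -(3*x^2 + 4*x - 3)/(x^2 + 1)^2; the denominator is positive wherever f is defined, so f'(x) = 0 ⇔ -3*x^2 - 4*x + 3 = 0.
  3*x^2 + 4*x - 3 = 0 has no rational roots; quadratic formula: x = (-4 ± √52)/6.
  ⇒ x = -sqrt(13)/3 - 2/3 ≈ -1.8685, -2/3 + sqrt(13)/3 ≈ 0.5352

f''(x) = 2*(4*x^2*(3*x + 2) - (9*x + 2)*(x^2 + 1))/(x^2 + 1)^3
Second-derivative test at each critical point:
  f''(-1.8685) = 0.3575 > 0 → local minimum
  f''(0.5352) = -4.3575 < 0 → local maximum

Critical points: x = -sqrt(13)/3 - 2/3 ≈ -1.8685 (local minimum); x = -2/3 + sqrt(13)/3 ≈ 0.5352 (local maximum)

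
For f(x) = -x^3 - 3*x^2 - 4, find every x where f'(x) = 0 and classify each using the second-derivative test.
f'(x) = 3*x*(-x - 2)

Solve f'(x) = 0:
  Factor: -3*x^2 - 6*x = -3*x*(x + 2) = 0.
  ⇒ x = -2, 0

f''(x) = -6*x - 6
Second-derivative test at each critical point:
  f''(-2) = 6 > 0 → local minimum
  f''(0) = -6 < 0 → local maximum

Critical points: x = -2 (local minimum); x = 0 (local maximum)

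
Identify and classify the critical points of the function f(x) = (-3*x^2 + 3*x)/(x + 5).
f'(x) = 3*(-x^2 - 10*x + 5)/(x^2 + 10*x + 25)

Solve f'(x) = 0:
  f'(x) = -3*(x^2 + 10*x - 5)/(x + 5)^2; the denominator is positive wherever f is defined, so f'(x) = 0 ⇔ -3*x^2 - 30*x + 15 = 0.
  Factor: -3*x^2 - 30*x + 15 = -3*(x^2 + 10*x - 5); x^2 + 10*x - 5 = 0 has no rational roots; quadratic formula: x = (-10 ± √120)/2.
  ⇒ x = -sqrt(30) - 5 ≈ -10.4772, -5 + sqrt(30) ≈ 0.4772

f''(x) = -180/(x^3 + 15*x^2 + 75*x + 125)
Second-derivative test at each critical point:
  f''(-10.4772) = 1.0954 > 0 → local minimum
  f''(0.4772) = -1.0954 < 0 → local maximum

Critical points: x = -sqrt(30) - 5 ≈ -10.4772 (local minimum); x = -5 + sqrt(30) ≈ 0.4772 (local maximum)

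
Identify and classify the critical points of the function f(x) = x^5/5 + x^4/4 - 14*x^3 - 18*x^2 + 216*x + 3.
f'(x) = x^4 + x^3 - 42*x^2 - 36*x + 216

Solve f'(x) = 0:
  Factor: x^4 + x^3 - 42*x^2 - 36*x + 216 = (x - 6)*(x - 2)*(x + 3)*(x + 6) = 0.
  ⇒ x = -6, -3, 2, 6

f''(x) = 4*x^3 + 3*x^2 - 84*x - 36
Second-derivative test at each critical point:
  f''(-6) = -288 < 0 → local maximum
  f''(-3) = 135 > 0 → local minimum
  f''(2) = -160 < 0 → local maximum
  f''(6) = 432 > 0 → local minimum

Critical points: x = -6 (local maximum); x = -3 (local minimum); x = 2 (local maximum); x = 6 (local minimum)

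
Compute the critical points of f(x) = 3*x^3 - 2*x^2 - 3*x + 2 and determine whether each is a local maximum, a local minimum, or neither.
f'(x) = 9*x^2 - 4*x - 3

Solve f'(x) = 0:
  9*x^2 - 4*x - 3 = 0 has no rational roots; quadratic formula: x = (4 ± √124)/18.
  ⇒ x = 2/9 - sqrt(31)/9 ≈ -0.3964, 2/9 + sqrt(31)/9 ≈ 0.8409

f''(x) = 18*x - 4
Second-derivative test at each critical point:
  f''(-0.3964) = -11.1355 < 0 → local maximum
  f''(0.8409) = 11.1355 > 0 → local minimum

Critical points: x = 2/9 - sqrt(31)/9 ≈ -0.3964 (local maximum); x = 2/9 + sqrt(31)/9 ≈ 0.8409 (local minimum)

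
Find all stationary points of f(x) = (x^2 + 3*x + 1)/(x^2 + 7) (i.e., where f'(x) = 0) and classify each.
f'(x) = 3*(-x^2 + 4*x + 7)/(x^4 + 14*x^2 + 49)

Solve f'(x) = 0:
  f'(x) = -3*(x^2 - 4*x - 7)/(x^2 + 7)^2; the denominator is positive wherever f is defined, so f'(x) = 0 ⇔ -3*x^2 + 12*x + 21 = 0.
  Factor: -3*x^2 + 12*x + 21 = -3*(x^2 - 4*x - 7); x^2 - 4*x - 7 = 0 has no rational roots; quadratic formula: x = (4 ± √44)/2.
  ⇒ x = 2 - sqrt(11) ≈ -1.3166, 2 + sqrt(11) ≈ 5.3166

f''(x) = 6*(x^3 - 6*x^2 - 21*x + 14)/(x^6 + 21*x^4 + 147*x^2 + 343)
Second-derivative test at each critical point:
  f''(-1.3166) = 0.2609 > 0 → local minimum
  f''(5.3166) = -0.0160 < 0 → local maximum

Critical points: x = 2 - sqrt(11) ≈ -1.3166 (local minimum); x = 2 + sqrt(11) ≈ 5.3166 (local maximum)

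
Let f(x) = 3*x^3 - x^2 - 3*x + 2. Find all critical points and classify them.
f'(x) = 9*x^2 - 2*x - 3

Solve f'(x) = 0:
  9*x^2 - 2*x - 3 = 0 has no rational roots; quadratic formula: x = (2 ± √112)/18.
  ⇒ x = 1/9 - 2*sqrt(7)/9 ≈ -0.4768, 1/9 + 2*sqrt(7)/9 ≈ 0.6991

f''(x) = 18*x - 2
Second-derivative test at each critical point:
  f''(-0.4768) = -10.5830 < 0 → local maximum
  f''(0.6991) = 10.5830 > 0 → local minimum

Critical points: x = 1/9 - 2*sqrt(7)/9 ≈ -0.4768 (local maximum); x = 1/9 + 2*sqrt(7)/9 ≈ 0.6991 (local minimum)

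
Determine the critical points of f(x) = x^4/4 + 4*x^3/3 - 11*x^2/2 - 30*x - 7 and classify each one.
f'(x) = x^3 + 4*x^2 - 11*x - 30

Solve f'(x) = 0:
  Factor: x^3 + 4*x^2 - 11*x - 30 = (x - 3)*(x + 2)*(x + 5) = 0.
  ⇒ x = -5, -2, 3

f''(x) = 3*x^2 + 8*x - 11
Second-derivative test at each critical point:
  f''(-5) = 24 > 0 → local minimum
  f''(-2) = -15 < 0 → local maximum
  f''(3) = 40 > 0 → local minimum

Critical points: x = -5 (local minimum); x = -2 (local maximum); x = 3 (local minimum)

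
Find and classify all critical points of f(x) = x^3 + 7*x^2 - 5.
f'(x) = x*(3*x + 14)

Solve f'(x) = 0:
  Factor: 3*x^2 + 14*x = x*(3*x + 14) = 0.
  ⇒ x = -14/3, 0

f''(x) = 6*x + 14
Second-derivative test at each critical point:
  f''(-14/3) = -14 < 0 → local maximum
  f''(0) = 14 > 0 → local minimum

Critical points: x = -14/3 (local maximum); x = 0 (local minimum)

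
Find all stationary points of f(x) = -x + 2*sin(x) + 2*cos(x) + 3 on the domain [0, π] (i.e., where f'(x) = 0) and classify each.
f'(x) = 2*sqrt(2)*cos(x + pi/4) - 1

Solve f'(x) = 0 on [0, π]:
  f'(x) = 0 ⇔ -2*sin(x) + 2*cos(x) = 1. Write the left side as R·cos(x + φ) with R = √(2² + 2²) = 2*sqrt(2), cos φ = sqrt(2)/2, sin φ = sqrt(2)/2; then cos(x + φ) = sqrt(2)/4. Solve for x and keep the solutions lying in [0, π].
  ⇒ x = atan((-1 + sqrt(7))/(1 + sqrt(7))) ≈ 0.4240

f''(x) = -2*sqrt(2)*sin(x + pi/4)
Second-derivative test at each critical point:
  f''(0.4240) = -2.6458 < 0 → local maximum

Critical points: x = atan((-1 + sqrt(7))/(1 + sqrt(7))) ≈ 0.4240 (local maximum)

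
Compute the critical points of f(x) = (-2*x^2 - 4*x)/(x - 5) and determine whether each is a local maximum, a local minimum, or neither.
f'(x) = 2*(-x^2 + 10*x + 10)/(x^2 - 10*x + 25)

Solve f'(x) = 0:
  f'(x) = -2*(x^2 - 10*x - 10)/(x - 5)^2; the denominator is positive wherever f is defined, so f'(x) = 0 ⇔ -2*x^2 + 20*x + 20 = 0.
  Factor: -2*x^2 + 20*x + 20 = -2*(x^2 - 10*x - 10); x^2 - 10*x - 10 = 0 has no rational roots; quadratic formula: x = (10 ± √140)/2.
  ⇒ x = 5 - sqrt(35) ≈ -0.9161, 5 + sqrt(35) ≈ 10.9161

f''(x) = -140/(x^3 - 15*x^2 + 75*x - 125)
Second-derivative test at each critical point:
  f''(-0.9161) = 0.6761 > 0 → local minimum
  f''(10.9161) = -0.6761 < 0 → local maximum

Critical points: x = 5 - sqrt(35) ≈ -0.9161 (local minimum); x = 5 + sqrt(35) ≈ 10.9161 (local maximum)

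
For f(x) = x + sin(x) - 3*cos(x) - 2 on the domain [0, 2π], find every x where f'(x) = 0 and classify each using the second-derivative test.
f'(x) = 3*sin(x) + cos(x) + 1

Solve f'(x) = 0 on [0, 2π]:
  f'(x) = 0 ⇔ 3*sin(x) + cos(x) = -1. Write the left side as R·cos(x + φ) with R = √(1² + (-3)²) = sqrt(10), cos φ = sqrt(10)/10, sin φ = -3*sqrt(10)/10; then cos(x + φ) = -sqrt(10)/10. Solve for x and keep the solutions lying in [0, 2π].
  ⇒ x = pi ≈ 3.1416, -atan(3/4) + 2*pi ≈ 5.6397

f''(x) = -sin(x) + 3*cos(x)
Second-derivative test at each critical point:
  f''(3.1416) = -3 < 0 → local maximum
  f''(5.6397) = 3 > 0 → local minimum

Critical points: x = pi ≈ 3.1416 (local maximum); x = -atan(3/4) + 2*pi ≈ 5.6397 (local minimum)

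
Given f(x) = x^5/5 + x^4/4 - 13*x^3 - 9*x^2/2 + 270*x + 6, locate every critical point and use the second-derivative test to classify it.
f'(x) = x^4 + x^3 - 39*x^2 - 9*x + 270

Solve f'(x) = 0:
  Factor: x^4 + x^3 - 39*x^2 - 9*x + 270 = (x - 5)*(x - 3)*(x + 3)*(x + 6) = 0.
  ⇒ x = -6, -3, 3, 5

f''(x) = 4*x^3 + 3*x^2 - 78*x - 9
Second-derivative test at each critical point:
  f''(-6) = -297 < 0 → local maximum
  f''(-3) = 144 > 0 → local minimum
  f''(3) = -108 < 0 → local maximum
  f''(5) = 176 > 0 → local minimum

Critical points: x = -6 (local maximum); x = -3 (local minimum); x = 3 (local maximum); x = 5 (local minimum)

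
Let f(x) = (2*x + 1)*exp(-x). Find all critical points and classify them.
f'(x) = (1 - 2*x)*exp(-x)

Solve f'(x) = 0:
  f'(x) = (1 - 2*x)·exp(-x) and exp(-x) > 0 for every x, so f'(x) = 0 ⇔ 1 - 2*x = 0.
  1 - 2*x = 0.
  ⇒ x = 1/2

f''(x) = (2*x - 3)*exp(-x)
Second-derivative test at each critical point:
  f''(1/2) = -1.2131 < 0 → local maximum

Critical points: x = 1/2 (local maximum)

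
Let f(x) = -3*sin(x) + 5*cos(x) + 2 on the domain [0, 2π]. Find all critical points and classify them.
f'(x) = -5*sin(x) - 3*cos(x)

Solve f'(x) = 0 on [0, 2π]:
  f'(x) = 0 ⇔ -3*cos(x) = 5*sin(x) ⇔ tan(x) = -3/5, i.e. x = arctan(-3/5) + nπ; keep the solutions lying in [0, 2π].
  ⇒ x = pi - atan(3/5) ≈ 2.6012, -atan(3/5) + 2*pi ≈ 5.7428

f''(x) = 3*sin(x) - 5*cos(x)
Second-derivative test at each critical point:
  f''(2.6012) = 5.8310 > 0 → local minimum
  f''(5.7428) = -5.8310 < 0 → local maximum

Critical points: x = pi - atan(3/5) ≈ 2.6012 (local minimum); x = -atan(3/5) + 2*pi ≈ 5.7428 (local maximum)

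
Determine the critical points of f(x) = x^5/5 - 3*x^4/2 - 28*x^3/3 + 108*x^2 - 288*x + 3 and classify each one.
f'(x) = x^4 - 6*x^3 - 28*x^2 + 216*x - 288

Solve f'(x) = 0:
  Factor: x^4 - 6*x^3 - 28*x^2 + 216*x - 288 = (x - 6)*(x - 4)*(x - 2)*(x + 6) = 0.
  ⇒ x = -6, 2, 4, 6

f''(x) = 4*x^3 - 18*x^2 - 56*x + 216
Second-derivative test at each critical point:
  f''(-6) = -960 < 0 → local maximum
  f''(2) = 64 > 0 → local minimum
  f''(4) = -40 < 0 → local maximum
  f''(6) = 96 > 0 → local minimum

Critical points: x = -6 (local maximum); x = 2 (local minimum); x = 4 (local maximum); x = 6 (local minimum)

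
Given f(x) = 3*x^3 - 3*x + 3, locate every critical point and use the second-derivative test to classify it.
f'(x) = 9*x^2 - 3

Solve f'(x) = 0:
  Factor: 9*x^2 - 3 = 3*(3*x^2 - 1); 3*x^2 - 1 = 0 has no rational roots; quadratic formula: x = (0 ± √12)/6.
  ⇒ x = -sqrt(3)/3 ≈ -0.5774, sqrt(3)/3 ≈ 0.5774

f''(x) = 18*x
Second-derivative test at each critical point:
  f''(-0.5774) = -10.3923 < 0 → local maximum
  f''(0.5774) = 10.3923 > 0 → local minimum

Critical points: x = -sqrt(3)/3 ≈ -0.5774 (local maximum); x = sqrt(3)/3 ≈ 0.5774 (local minimum)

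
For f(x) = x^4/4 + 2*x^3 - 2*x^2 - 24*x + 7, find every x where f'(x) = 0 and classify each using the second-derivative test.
f'(x) = x^3 + 6*x^2 - 4*x - 24

Solve f'(x) = 0:
  Factor: x^3 + 6*x^2 - 4*x - 24 = (x - 2)*(x + 2)*(x + 6) = 0.
  ⇒ x = -6, -2, 2

f''(x) = 3*x^2 + 12*x - 4
Second-derivative test at each critical point:
  f''(-6) = 32 > 0 → local minimum
  f''(-2) = -16 < 0 → local maximum
  f''(2) = 32 > 0 → local minimum

Critical points: x = -6 (local minimum); x = -2 (local maximum); x = 2 (local minimum)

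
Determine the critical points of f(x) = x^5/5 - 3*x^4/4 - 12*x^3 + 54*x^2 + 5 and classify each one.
f'(x) = x*(x^3 - 3*x^2 - 36*x + 108)

Solve f'(x) = 0:
  Factor: x^4 - 3*x^3 - 36*x^2 + 108*x = x*(x - 6)*(x - 3)*(x + 6) = 0.
  ⇒ x = -6, 0, 3, 6

f''(x) = 4*x^3 - 9*x^2 - 72*x + 108
Second-derivative test at each critical point:
  f''(-6) = -648 < 0 → local maximum
  f''(0) = 108 > 0 → local minimum
  f''(3) = -81 < 0 → local maximum
  f''(6) = 216 > 0 → local minimum

Critical points: x = -6 (local maximum); x = 0 (local minimum); x = 3 (local maximum); x = 6 (local minimum)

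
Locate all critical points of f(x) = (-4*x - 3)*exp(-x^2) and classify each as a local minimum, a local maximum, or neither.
f'(x) = 2*(x*(4*x + 3) - 2)*exp(-x^2)

Solve f'(x) = 0:
  f'(x) = (8*x^2 + 6*x - 4)·exp(-x^2) and exp(-x^2) > 0 for every x, so f'(x) = 0 ⇔ 8*x^2 + 6*x - 4 = 0.
  Factor: 8*x^2 + 6*x - 4 = 2*(4*x^2 + 3*x - 2); 4*x^2 + 3*x - 2 = 0 has no rational roots; quadratic formula: x = (-3 ± √41)/8.
  ⇒ x = -sqrt(41)/8 - 3/8 ≈ -1.1754, -3/8 + sqrt(41)/8 ≈ 0.4254

f''(x) = 2*(-8*x^3 - 6*x^2 + 12*x + 3)*exp(-x^2)
Second-derivative test at each critical point:
  f''(-1.1754) = -3.2168 < 0 → local maximum
  f''(0.4254) = 10.6864 > 0 → local minimum

Critical points: x = -sqrt(41)/8 - 3/8 ≈ -1.1754 (local maximum); x = -3/8 + sqrt(41)/8 ≈ 0.4254 (local minimum)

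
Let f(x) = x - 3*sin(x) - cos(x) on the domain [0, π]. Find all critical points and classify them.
f'(x) = sin(x) - 3*cos(x) + 1

Solve f'(x) = 0 on [0, π]:
  f'(x) = 0 ⇔ sin(x) - 3*cos(x) = -1. Write the left side as R·cos(x + φ) with R = √((-3)² + (-1)²) = sqrt(10), cos φ = -3*sqrt(10)/10, sin φ = -sqrt(10)/10; then cos(x + φ) = -sqrt(10)/10. Solve for x and keep the solutions lying in [0, π].
  ⇒ x = atan(4/3) ≈ 0.9273

f''(x) = 3*sin(x) + cos(x)
Second-derivative test at each critical point:
  f''(0.9273) = 3 > 0 → local minimum

Critical points: x = atan(4/3) ≈ 0.9273 (local minimum)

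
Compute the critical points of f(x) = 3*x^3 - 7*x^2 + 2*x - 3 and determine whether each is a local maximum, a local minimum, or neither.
f'(x) = 9*x^2 - 14*x + 2

Solve f'(x) = 0:
  9*x^2 - 14*x + 2 = 0 has no rational roots; quadratic formula: x = (14 ± √124)/18.
  ⇒ x = 7/9 - sqrt(31)/9 ≈ 0.1591, sqrt(31)/9 + 7/9 ≈ 1.3964

f''(x) = 18*x - 14
Second-derivative test at each critical point:
  f''(0.1591) = -11.1355 < 0 → local maximum
  f''(1.3964) = 11.1355 > 0 → local minimum

Critical points: x = 7/9 - sqrt(31)/9 ≈ 0.1591 (local maximum); x = sqrt(31)/9 + 7/9 ≈ 1.3964 (local minimum)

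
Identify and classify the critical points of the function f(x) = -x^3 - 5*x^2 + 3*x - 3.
f'(x) = -3*x^2 - 10*x + 3

Solve f'(x) = 0:
  3*x^2 + 10*x - 3 = 0 has no rational roots; quadratic formula: x = (-10 ± √136)/6.
  ⇒ x = -sqrt(34)/3 - 5/3 ≈ -3.6103, -5/3 + sqrt(34)/3 ≈ 0.2770

f''(x) = -6*x - 10
Second-derivative test at each critical point:
  f''(-3.6103) = 11.6619 > 0 → local minimum
  f''(0.2770) = -11.6619 < 0 → local maximum

Critical points: x = -sqrt(34)/3 - 5/3 ≈ -3.6103 (local minimum); x = -5/3 + sqrt(34)/3 ≈ 0.2770 (local maximum)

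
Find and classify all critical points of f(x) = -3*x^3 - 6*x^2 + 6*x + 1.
f'(x) = -9*x^2 - 12*x + 6

Solve f'(x) = 0:
  Factor: -9*x^2 - 12*x + 6 = -3*(3*x^2 + 4*x - 2); 3*x^2 + 4*x - 2 = 0 has no rational roots; quadratic formula: x = (-4 ± √40)/6.
  ⇒ x = -sqrt(10)/3 - 2/3 ≈ -1.7208, -2/3 + sqrt(10)/3 ≈ 0.3874

f''(x) = -18*x - 12
Second-derivative test at each critical point:
  f''(-1.7208) = 18.9737 > 0 → local minimum
  f''(0.3874) = -18.9737 < 0 → local maximum

Critical points: x = -sqrt(10)/3 - 2/3 ≈ -1.7208 (local minimum); x = -2/3 + sqrt(10)/3 ≈ 0.3874 (local maximum)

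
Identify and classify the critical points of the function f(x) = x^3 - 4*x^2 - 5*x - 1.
f'(x) = 3*x^2 - 8*x - 5

Solve f'(x) = 0:
  3*x^2 - 8*x - 5 = 0 has no rational roots; quadratic formula: x = (8 ± √124)/6.
  ⇒ x = 4/3 - sqrt(31)/3 ≈ -0.5226, 4/3 + sqrt(31)/3 ≈ 3.1893

f''(x) = 6*x - 8
Second-derivative test at each critical point:
  f''(-0.5226) = -11.1355 < 0 → local maximum
  f''(3.1893) = 11.1355 > 0 → local minimum

Critical points: x = 4/3 - sqrt(31)/3 ≈ -0.5226 (local maximum); x = 4/3 + sqrt(31)/3 ≈ 3.1893 (local minimum)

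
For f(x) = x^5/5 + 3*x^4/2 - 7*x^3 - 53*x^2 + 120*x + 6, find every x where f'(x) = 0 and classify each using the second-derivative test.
f'(x) = x^4 + 6*x^3 - 21*x^2 - 106*x + 120

Solve f'(x) = 0:
  Factor: x^4 + 6*x^3 - 21*x^2 - 106*x + 120 = (x - 4)*(x - 1)*(x + 5)*(x + 6) = 0.
  ⇒ x = -6, -5, 1, 4

f''(x) = 4*x^3 + 18*x^2 - 42*x - 106
Second-derivative test at each critical point:
  f''(-6) = -70 < 0 → local maximum
  f''(-5) = 54 > 0 → local minimum
  f''(1) = -126 < 0 → local maximum
  f''(4) = 270 > 0 → local minimum

Critical points: x = -6 (local maximum); x = -5 (local minimum); x = 1 (local maximum); x = 4 (local minimum)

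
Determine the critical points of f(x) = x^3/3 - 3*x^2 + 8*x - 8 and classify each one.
f'(x) = x^2 - 6*x + 8

Solve f'(x) = 0:
  Factor: x^2 - 6*x + 8 = (x - 4)*(x - 2) = 0.
  ⇒ x = 2, 4

f''(x) = 2*x - 6
Second-derivative test at each critical point:
  f''(2) = -2 < 0 → local maximum
  f''(4) = 2 > 0 → local minimum

Critical points: x = 2 (local maximum); x = 4 (local minimum)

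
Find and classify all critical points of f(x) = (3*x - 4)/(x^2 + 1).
f'(x) = (-3*x^2 + 8*x + 3)/(x^4 + 2*x^2 + 1)

Solve f'(x) = 0:
  f'(x) = -(x - 3)*(3*x + 1)/(x^2 + 1)^2; the denominator is positive wherever f is defined, so f'(x) = 0 ⇔ -3*x^2 + 8*x + 3 = 0.
  Factor: -3*x^2 + 8*x + 3 = -(x - 3)*(3*x + 1) = 0.
  ⇒ x = -1/3, 3

f''(x) = 2*(4*x^2*(3*x - 4) + (4 - 9*x)*(x^2 + 1))/(x^2 + 1)^3
Second-derivative test at each critical point:
  f''(-1/3) = 81/10 > 0 → local minimum
  f''(3) = -1/10 < 0 → local maximum

Critical points: x = -1/3 (local minimum); x = 3 (local maximum)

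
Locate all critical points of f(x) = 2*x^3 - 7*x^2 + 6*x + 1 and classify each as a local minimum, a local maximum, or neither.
f'(x) = 6*x^2 - 14*x + 6

Solve f'(x) = 0:
  Factor: 6*x^2 - 14*x + 6 = 2*(3*x^2 - 7*x + 3); 3*x^2 - 7*x + 3 = 0 has no rational roots; quadratic formula: x = (7 ± √13)/6.
  ⇒ x = 7/6 - sqrt(13)/6 ≈ 0.5657, sqrt(13)/6 + 7/6 ≈ 1.7676

f''(x) = 12*x - 14
Second-derivative test at each critical point:
  f''(0.5657) = -7.2111 < 0 → local maximum
  f''(1.7676) = 7.2111 > 0 → local minimum

Critical points: x = 7/6 - sqrt(13)/6 ≈ 0.5657 (local maximum); x = sqrt(13)/6 + 7/6 ≈ 1.7676 (local minimum)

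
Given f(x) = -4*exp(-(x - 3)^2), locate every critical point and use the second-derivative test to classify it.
f'(x) = 8*(x - 3)*exp(-(x - 3)^2)

Solve f'(x) = 0:
  f'(x) = (8*x - 24)·exp(-(x - 3)^2) and exp(-(x - 3)^2) > 0 for every x, so f'(x) = 0 ⇔ 8*x - 24 = 0.
  Factor: 8*x - 24 = 8*(x - 3) = 0.
  ⇒ x = 3

f''(x) = 8*(1 - 2*(x - 3)^2)*exp(-(x - 3)^2)
Second-derivative test at each critical point:
  f''(3) = 8 > 0 → local minimum

Critical points: x = 3 (local minimum)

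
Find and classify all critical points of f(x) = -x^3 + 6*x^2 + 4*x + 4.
f'(x) = -3*x^2 + 12*x + 4

Solve f'(x) = 0:
  3*x^2 - 12*x - 4 = 0 has no rational roots; quadratic formula: x = (12 ± √192)/6.
  ⇒ x = 2 - 4*sqrt(3)/3 ≈ -0.3094, 2 + 4*sqrt(3)/3 ≈ 4.3094

f''(x) = 12 - 6*x
Second-derivative test at each critical point:
  f''(-0.3094) = 13.8564 > 0 → local minimum
  f''(4.3094) = -13.8564 < 0 → local maximum

Critical points: x = 2 - 4*sqrt(3)/3 ≈ -0.3094 (local minimum); x = 2 + 4*sqrt(3)/3 ≈ 4.3094 (local maximum)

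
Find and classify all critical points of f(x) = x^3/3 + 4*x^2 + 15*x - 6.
f'(x) = x^2 + 8*x + 15

Solve f'(x) = 0:
  Factor: x^2 + 8*x + 15 = (x + 3)*(x + 5) = 0.
  ⇒ x = -5, -3

f''(x) = 2*x + 8
Second-derivative test at each critical point:
  f''(-5) = -2 < 0 → local maximum
  f''(-3) = 2 > 0 → local minimum

Critical points: x = -5 (local maximum); x = -3 (local minimum)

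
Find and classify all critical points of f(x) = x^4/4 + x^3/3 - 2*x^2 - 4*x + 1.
f'(x) = x^3 + x^2 - 4*x - 4

Solve f'(x) = 0:
  Factor: x^3 + x^2 - 4*x - 4 = (x - 2)*(x + 1)*(x + 2) = 0.
  ⇒ x = -2, -1, 2

f''(x) = 3*x^2 + 2*x - 4
Second-derivative test at each critical point:
  f''(-2) = 4 > 0 → local minimum
  f''(-1) = -3 < 0 → local maximum
  f''(2) = 12 > 0 → local minimum

Critical points: x = -2 (local minimum); x = -1 (local maximum); x = 2 (local minimum)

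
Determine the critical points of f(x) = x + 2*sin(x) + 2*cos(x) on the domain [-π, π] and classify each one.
f'(x) = 2*sqrt(2)*cos(x + pi/4) + 1

Solve f'(x) = 0 on [-π, π]:
  f'(x) = 0 ⇔ -2*sin(x) + 2*cos(x) = -1. Write the left side as R·cos(x + φ) with R = √(2² + 2²) = 2*sqrt(2), cos φ = sqrt(2)/2, sin φ = sqrt(2)/2; then cos(x + φ) = -sqrt(2)/4. Solve for x and keep the solutions lying in [-π, π].
  ⇒ x = -pi + atan((1 - sqrt(7))/(-sqrt(7) - 1)) ≈ -2.7176, atan((1 + sqrt(7))/(-1 + sqrt(7))) ≈ 1.1468

f''(x) = -2*sqrt(2)*sin(x + pi/4)
Second-derivative test at each critical point:
  f''(-2.7176) = 2.6458 > 0 → local minimum
  f''(1.1468) = -2.6458 < 0 → local maximum

Critical points: x = -pi + atan((1 - sqrt(7))/(-sqrt(7) - 1)) ≈ -2.7176 (local minimum); x = atan((1 + sqrt(7))/(-1 + sqrt(7))) ≈ 1.1468 (local maximum)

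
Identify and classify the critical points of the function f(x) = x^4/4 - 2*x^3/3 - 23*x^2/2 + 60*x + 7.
f'(x) = x^3 - 2*x^2 - 23*x + 60

Solve f'(x) = 0:
  Factor: x^3 - 2*x^2 - 23*x + 60 = (x - 4)*(x - 3)*(x + 5) = 0.
  ⇒ x = -5, 3, 4

f''(x) = 3*x^2 - 4*x - 23
Second-derivative test at each critical point:
  f''(-5) = 72 > 0 → local minimum
  f''(3) = -8 < 0 → local maximum
  f''(4) = 9 > 0 → local minimum

Critical points: x = -5 (local minimum); x = 3 (local maximum); x = 4 (local minimum)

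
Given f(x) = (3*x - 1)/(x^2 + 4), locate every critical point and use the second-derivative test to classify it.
f'(x) = (-3*x^2 + 2*x + 12)/(x^4 + 8*x^2 + 16)

Solve f'(x) = 0:
  f'(x) = -(3*x^2 - 2*x - 12)/(x^2 + 4)^2; the denominator is positive wherever f is defined, so f'(x) = 0 ⇔ -3*x^2 + 2*x + 12 = 0.
  3*x^2 - 2*x - 12 = 0 has no rational roots; quadratic formula: x = (2 ± √148)/6.
  ⇒ x = 1/3 - sqrt(37)/3 ≈ -1.6943, 1/3 + sqrt(37)/3 ≈ 2.3609

f''(x) = 2*(4*x^2*(3*x - 1) + (1 - 9*x)*(x^2 + 4))/(x^2 + 4)^3
Second-derivative test at each critical point:
  f''(-1.6943) = 0.2577 > 0 → local minimum
  f''(2.3609) = -0.1327 < 0 → local maximum

Critical points: x = 1/3 - sqrt(37)/3 ≈ -1.6943 (local minimum); x = 1/3 + sqrt(37)/3 ≈ 2.3609 (local maximum)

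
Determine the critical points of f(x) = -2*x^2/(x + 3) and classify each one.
f'(x) = 2*x*(-x - 6)/(x + 3)^2

Solve f'(x) = 0:
  f'(x) = -2*x*(x + 6)/(x + 3)^2; the denominator is positive wherever f is defined, so f'(x) = 0 ⇔ -2*x^2 - 12*x = 0.
  Factor: -2*x^2 - 12*x = -2*x*(x + 6) = 0.
  ⇒ x = -6, 0

f''(x) = -36/(x^3 + 9*x^2 + 27*x + 27)
Second-derivative test at each critical point:
  f''(-6) = 4/3 > 0 → local minimum
  f''(0) = -4/3 < 0 → local maximum

Critical points: x = -6 (local minimum); x = 0 (local maximum)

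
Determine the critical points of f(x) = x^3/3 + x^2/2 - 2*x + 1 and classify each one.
f'(x) = x^2 + x - 2

Solve f'(x) = 0:
  Factor: x^2 + x - 2 = (x - 1)*(x + 2) = 0.
  ⇒ x = -2, 1

f''(x) = 2*x + 1
Second-derivative test at each critical point:
  f''(-2) = -3 < 0 → local maximum
  f''(1) = 3 > 0 → local minimum

Critical points: x = -2 (local maximum); x = 1 (local minimum)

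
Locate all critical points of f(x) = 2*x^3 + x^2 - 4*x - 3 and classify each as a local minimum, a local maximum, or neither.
f'(x) = 6*x^2 + 2*x - 4

Solve f'(x) = 0:
  Factor: 6*x^2 + 2*x - 4 = 2*(x + 1)*(3*x - 2) = 0.
  ⇒ x = -1, 2/3

f''(x) = 12*x + 2
Second-derivative test at each critical point:
  f''(-1) = -10 < 0 → local maximum
  f''(2/3) = 10 > 0 → local minimum

Critical points: x = -1 (local maximum); x = 2/3 (local minimum)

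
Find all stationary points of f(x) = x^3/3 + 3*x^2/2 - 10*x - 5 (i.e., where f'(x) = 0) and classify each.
f'(x) = x^2 + 3*x - 10

Solve f'(x) = 0:
  Factor: x^2 + 3*x - 10 = (x - 2)*(x + 5) = 0.
  ⇒ x = -5, 2

f''(x) = 2*x + 3
Second-derivative test at each critical point:
  f''(-5) = -7 < 0 → local maximum
  f''(2) = 7 > 0 → local minimum

Critical points: x = -5 (local maximum); x = 2 (local minimum)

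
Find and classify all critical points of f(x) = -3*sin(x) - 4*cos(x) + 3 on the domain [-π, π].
f'(x) = 4*sin(x) - 3*cos(x)

Solve f'(x) = 0 on [-π, π]:
  f'(x) = 0 ⇔ -3*cos(x) = -4*sin(x) ⇔ tan(x) = 3/4, i.e. x = arctan(3/4) + nπ; keep the solutions lying in [-π, π].
  ⇒ x = -pi + atan(3/4) ≈ -2.4981, atan(3/4) ≈ 0.6435

f''(x) = 3*sin(x) + 4*cos(x)
Second-derivative test at each critical point:
  f''(-2.4981) = -5 < 0 → local maximum
  f''(0.6435) = 5 > 0 → local minimum

Critical points: x = -pi + atan(3/4) ≈ -2.4981 (local maximum); x = atan(3/4) ≈ 0.6435 (local minimum)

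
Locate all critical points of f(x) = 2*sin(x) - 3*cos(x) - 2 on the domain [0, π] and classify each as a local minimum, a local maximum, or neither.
f'(x) = 3*sin(x) + 2*cos(x)

Solve f'(x) = 0 on [0, π]:
  f'(x) = 0 ⇔ 2*cos(x) = -3*sin(x) ⇔ tan(x) = -2/3, i.e. x = arctan(-2/3) + nπ; keep the solutions lying in [0, π].
  ⇒ x = pi - atan(2/3) ≈ 2.5536

f''(x) = -2*sin(x) + 3*cos(x)
Second-derivative test at each critical point:
  f''(2.5536) = -3.6056 < 0 → local maximum

Critical points: x = pi - atan(2/3) ≈ 2.5536 (local maximum)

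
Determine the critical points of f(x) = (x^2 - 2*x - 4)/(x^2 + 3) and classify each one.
f'(x) = 2*(x^2 + 7*x - 3)/(x^4 + 6*x^2 + 9)

Solve f'(x) = 0:
  f'(x) = 2*(x^2 + 7*x - 3)/(x^2 + 3)^2; the denominator is positive wherever f is defined, so f'(x) = 0 ⇔ 2*x^2 + 14*x - 6 = 0.
  Factor: 2*x^2 + 14*x - 6 = 2*(x^2 + 7*x - 3); x^2 + 7*x - 3 = 0 has no rational roots; quadratic formula: x = (-7 ± √61)/2.
  ⇒ x = -sqrt(61)/2 - 7/2 ≈ -7.4051, -7/2 + sqrt(61)/2 ≈ 0.4051

f''(x) = 2*(-2*x^3 - 21*x^2 + 18*x + 21)/(x^6 + 9*x^4 + 27*x^2 + 27)
Second-derivative test at each critical point:
  f''(-7.4051) = -0.0047 < 0 → local maximum
  f''(0.4051) = 1.5602 > 0 → local minimum

Critical points: x = -sqrt(61)/2 - 7/2 ≈ -7.4051 (local maximum); x = -7/2 + sqrt(61)/2 ≈ 0.4051 (local minimum)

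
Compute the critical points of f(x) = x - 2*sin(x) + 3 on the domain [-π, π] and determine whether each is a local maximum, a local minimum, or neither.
f'(x) = 1 - 2*cos(x)

Solve f'(x) = 0 on [-π, π]:
  f'(x) = 0 ⇔ cos(x) = 1/2, i.e. x = ±arccos(1/2) + 2nπ; keep the solutions lying in [-π, π].
  ⇒ x = -pi/3 ≈ -1.0472, pi/3 ≈ 1.0472

f''(x) = 2*sin(x)
Second-derivative test at each critical point:
  f''(-1.0472) = -1.7321 < 0 → local maximum
  f''(1.0472) = 1.7321 > 0 → local minimum

Critical points: x = -pi/3 ≈ -1.0472 (local maximum); x = pi/3 ≈ 1.0472 (local minimum)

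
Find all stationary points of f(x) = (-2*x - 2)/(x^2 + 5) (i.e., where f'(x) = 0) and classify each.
f'(x) = 2*(-x^2 + 2*x*(x + 1) - 5)/(x^2 + 5)^2

Solve f'(x) = 0:
  f'(x) = 2*(x^2 + 2*x - 5)/(x^2 + 5)^2; the denominator is positive wherever f is defined, so f'(x) = 0 ⇔ 2*x^2 + 4*x - 10 = 0.
  Factor: 2*x^2 + 4*x - 10 = 2*(x^2 + 2*x - 5); x^2 + 2*x - 5 = 0 has no rational roots; quadratic formula: x = (-2 ± √24)/2.
  ⇒ x = -sqrt(6) - 1 ≈ -3.4495, -1 + sqrt(6) ≈ 1.4495

f''(x) = 4*(-4*x^2*(x + 1) + (3*x + 1)*(x^2 + 5))/(x^2 + 5)^3
Second-derivative test at each critical point:
  f''(-3.4495) = -0.0343 < 0 → local maximum
  f''(1.4495) = 0.1943 > 0 → local minimum

Critical points: x = -sqrt(6) - 1 ≈ -3.4495 (local maximum); x = -1 + sqrt(6) ≈ 1.4495 (local minimum)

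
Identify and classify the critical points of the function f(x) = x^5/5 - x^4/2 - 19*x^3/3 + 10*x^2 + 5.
f'(x) = x*(x^3 - 2*x^2 - 19*x + 20)

Solve f'(x) = 0:
  Factor: x^4 - 2*x^3 - 19*x^2 + 20*x = x*(x - 5)*(x - 1)*(x + 4) = 0.
  ⇒ x = -4, 0, 1, 5

f''(x) = 4*x^3 - 6*x^2 - 38*x + 20
Second-derivative test at each critical point:
  f''(-4) = -180 < 0 → local maximum
  f''(0) = 20 > 0 → local minimum
  f''(1) = -20 < 0 → local maximum
  f''(5) = 180 > 0 → local minimum

Critical points: x = -4 (local maximum); x = 0 (local minimum); x = 1 (local maximum); x = 5 (local minimum)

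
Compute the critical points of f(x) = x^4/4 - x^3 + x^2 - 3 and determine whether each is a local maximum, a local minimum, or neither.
f'(x) = x*(x^2 - 3*x + 2)

Solve f'(x) = 0:
  Factor: x^3 - 3*x^2 + 2*x = x*(x - 2)*(x - 1) = 0.
  ⇒ x = 0, 1, 2

f''(x) = 3*x^2 - 6*x + 2
Second-derivative test at each critical point:
  f''(0) = 2 > 0 → local minimum
  f''(1) = -1 < 0 → local maximum
  f''(2) = 2 > 0 → local minimum

Critical points: x = 0 (local minimum); x = 1 (local maximum); x = 2 (local minimum)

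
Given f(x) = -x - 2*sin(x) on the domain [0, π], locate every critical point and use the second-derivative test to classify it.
f'(x) = -2*cos(x) - 1

Solve f'(x) = 0 on [0, π]:
  f'(x) = 0 ⇔ cos(x) = -1/2, i.e. x = ±arccos(-1/2) + 2nπ; keep the solutions lying in [0, π].
  ⇒ x = 2*pi/3 ≈ 2.0944

f''(x) = 2*sin(x)
Second-derivative test at each critical point:
  f''(2.0944) = 1.7321 > 0 → local minimum

Critical points: x = 2*pi/3 ≈ 2.0944 (local minimum)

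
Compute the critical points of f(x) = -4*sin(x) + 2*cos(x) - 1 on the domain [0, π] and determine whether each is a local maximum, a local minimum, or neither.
f'(x) = -2*sin(x) - 4*cos(x)

Solve f'(x) = 0 on [0, π]:
  f'(x) = 0 ⇔ -4*cos(x) = 2*sin(x) ⇔ tan(x) = -2, i.e. x = arctan(-2) + nπ; keep the solutions lying in [0, π].
  ⇒ x = pi - atan(2) ≈ 2.0344

f''(x) = 4*sin(x) - 2*cos(x)
Second-derivative test at each critical point:
  f''(2.0344) = 4.4721 > 0 → local minimum

Critical points: x = pi - atan(2) ≈ 2.0344 (local minimum)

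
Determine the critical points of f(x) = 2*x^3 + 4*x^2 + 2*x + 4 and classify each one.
f'(x) = 6*x^2 + 8*x + 2

Solve f'(x) = 0:
  Factor: 6*x^2 + 8*x + 2 = 2*(x + 1)*(3*x + 1) = 0.
  ⇒ x = -1, -1/3

f''(x) = 12*x + 8
Second-derivative test at each critical point:
  f''(-1) = -4 < 0 → local maximum
  f''(-1/3) = 4 > 0 → local minimum

Critical points: x = -1 (local maximum); x = -1/3 (local minimum)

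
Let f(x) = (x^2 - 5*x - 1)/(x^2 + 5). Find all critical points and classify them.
f'(x) = (5*x^2 + 12*x - 25)/(x^4 + 10*x^2 + 25)

Solve f'(x) = 0:
  f'(x) = (5*x^2 + 12*x - 25)/(x^2 + 5)^2; the denominator is positive wherever f is defined, so f'(x) = 0 ⇔ 5*x^2 + 12*x - 25 = 0.
  5*x^2 + 12*x - 25 = 0 has no rational roots; quadratic formula: x = (-12 ± √644)/10.
  ⇒ x = -sqrt(161)/5 - 6/5 ≈ -3.7377, -6/5 + sqrt(161)/5 ≈ 1.3377

f''(x) = 2*(-5*x^3 - 18*x^2 + 75*x + 30)/(x^6 + 15*x^4 + 75*x^2 + 125)
Second-derivative test at each critical point:
  f''(-3.7377) = -0.0705 < 0 → local maximum
  f''(1.3377) = 0.5505 > 0 → local minimum

Critical points: x = -sqrt(161)/5 - 6/5 ≈ -3.7377 (local maximum); x = -6/5 + sqrt(161)/5 ≈ 1.3377 (local minimum)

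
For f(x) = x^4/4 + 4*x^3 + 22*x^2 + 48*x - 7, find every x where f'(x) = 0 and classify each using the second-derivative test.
f'(x) = x^3 + 12*x^2 + 44*x + 48

Solve f'(x) = 0:
  Factor: x^3 + 12*x^2 + 44*x + 48 = (x + 2)*(x + 4)*(x + 6) = 0.
  ⇒ x = -6, -4, -2

f''(x) = 3*x^2 + 24*x + 44
Second-derivative test at each critical point:
  f''(-6) = 8 > 0 → local minimum
  f''(-4) = -4 < 0 → local maximum
  f''(-2) = 8 > 0 → local minimum

Critical points: x = -6 (local minimum); x = -4 (local maximum); x = -2 (local minimum)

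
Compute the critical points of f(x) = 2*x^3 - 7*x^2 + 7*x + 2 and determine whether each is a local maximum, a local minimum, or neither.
f'(x) = 6*x^2 - 14*x + 7

Solve f'(x) = 0:
  6*x^2 - 14*x + 7 = 0 has no rational roots; quadratic formula: x = (14 ± √28)/12.
  ⇒ x = 7/6 - sqrt(7)/6 ≈ 0.7257, sqrt(7)/6 + 7/6 ≈ 1.6076

f''(x) = 12*x - 14
Second-derivative test at each critical point:
  f''(0.7257) = -5.2915 < 0 → local maximum
  f''(1.6076) = 5.2915 > 0 → local minimum

Critical points: x = 7/6 - sqrt(7)/6 ≈ 0.7257 (local maximum); x = sqrt(7)/6 + 7/6 ≈ 1.6076 (local minimum)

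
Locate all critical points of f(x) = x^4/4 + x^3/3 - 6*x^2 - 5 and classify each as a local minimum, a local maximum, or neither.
f'(x) = x*(x^2 + x - 12)

Solve f'(x) = 0:
  Factor: x^3 + x^2 - 12*x = x*(x - 3)*(x + 4) = 0.
  ⇒ x = -4, 0, 3

f''(x) = 3*x^2 + 2*x - 12
Second-derivative test at each critical point:
  f''(-4) = 28 > 0 → local minimum
  f''(0) = -12 < 0 → local maximum
  f''(3) = 21 > 0 → local minimum

Critical points: x = -4 (local minimum); x = 0 (local maximum); x = 3 (local minimum)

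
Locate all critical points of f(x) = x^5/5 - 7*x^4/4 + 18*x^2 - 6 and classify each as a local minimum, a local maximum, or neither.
f'(x) = x*(x^3 - 7*x^2 + 36)

Solve f'(x) = 0:
  Factor: x^4 - 7*x^3 + 36*x = x*(x - 6)*(x - 3)*(x + 2) = 0.
  ⇒ x = -2, 0, 3, 6

f''(x) = 4*x^3 - 21*x^2 + 36
Second-derivative test at each critical point:
  f''(-2) = -80 < 0 → local maximum
  f''(0) = 36 > 0 → local minimum
  f''(3) = -45 < 0 → local maximum
  f''(6) = 144 > 0 → local minimum

Critical points: x = -2 (local maximum); x = 0 (local minimum); x = 3 (local maximum); x = 6 (local minimum)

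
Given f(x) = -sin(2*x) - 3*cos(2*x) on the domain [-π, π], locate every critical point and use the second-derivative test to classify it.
f'(x) = 6*sin(2*x) - 2*cos(2*x)

Solve f'(x) = 0 on [-π, π]:
  f'(x) = 0 ⇔ -cos(2*x) = -3*sin(2*x) ⇔ tan(2*x) = 1/3, i.e. 2*x = arctan(1/3) + nπ; keep the solutions lying in [-π, π].
  ⇒ x = -pi + atan(1/3)/2 ≈ -2.9807, -pi/2 + atan(1/3)/2 ≈ -1.4099, atan(1/3)/2 ≈ 0.1609, atan(1/3)/2 + pi/2 ≈ 1.7317

f''(x) = 4*sin(2*x) + 12*cos(2*x)
Second-derivative test at each critical point:
  f''(-2.9807) = 12.6491 > 0 → local minimum
  f''(-1.4099) = -12.6491 < 0 → local maximum
  f''(0.1609) = 12.6491 > 0 → local minimum
  f''(1.7317) = -12.6491 < 0 → local maximum

Critical points: x = -pi + atan(1/3)/2 ≈ -2.9807 (local minimum); x = -pi/2 + atan(1/3)/2 ≈ -1.4099 (local maximum); x = atan(1/3)/2 ≈ 0.1609 (local minimum); x = atan(1/3)/2 + pi/2 ≈ 1.7317 (local maximum)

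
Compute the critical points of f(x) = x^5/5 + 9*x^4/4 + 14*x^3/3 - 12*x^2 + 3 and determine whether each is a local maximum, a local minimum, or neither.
f'(x) = x*(x^3 + 9*x^2 + 14*x - 24)

Solve f'(x) = 0:
  Factor: x^4 + 9*x^3 + 14*x^2 - 24*x = x*(x - 1)*(x + 4)*(x + 6) = 0.
  ⇒ x = -6, -4, 0, 1

f''(x) = 4*x^3 + 27*x^2 + 28*x - 24
Second-derivative test at each critical point:
  f''(-6) = -84 < 0 → local maximum
  f''(-4) = 40 > 0 → local minimum
  f''(0) = -24 < 0 → local maximum
  f''(1) = 35 > 0 → local minimum

Critical points: x = -6 (local maximum); x = -4 (local minimum); x = 0 (local maximum); x = 1 (local minimum)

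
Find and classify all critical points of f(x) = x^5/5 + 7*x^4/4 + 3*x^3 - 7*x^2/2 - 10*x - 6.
f'(x) = x^4 + 7*x^3 + 9*x^2 - 7*x - 10

Solve f'(x) = 0:
  Factor: x^4 + 7*x^3 + 9*x^2 - 7*x - 10 = (x - 1)*(x + 1)*(x + 2)*(x + 5) = 0.
  ⇒ x = -5, -2, -1, 1

f''(x) = 4*x^3 + 21*x^2 + 18*x - 7
Second-derivative test at each critical point:
  f''(-5) = -72 < 0 → local maximum
  f''(-2) = 9 > 0 → local minimum
  f''(-1) = -8 < 0 → local maximum
  f''(1) = 36 > 0 → local minimum

Critical points: x = -5 (local maximum); x = -2 (local minimum); x = -1 (local maximum); x = 1 (local minimum)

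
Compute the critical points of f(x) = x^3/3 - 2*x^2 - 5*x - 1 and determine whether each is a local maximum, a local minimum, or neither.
f'(x) = x^2 - 4*x - 5

Solve f'(x) = 0:
  Factor: x^2 - 4*x - 5 = (x - 5)*(x + 1) = 0.
  ⇒ x = -1, 5

f''(x) = 2*x - 4
Second-derivative test at each critical point:
  f''(-1) = -6 < 0 → local maximum
  f''(5) = 6 > 0 → local minimum

Critical points: x = -1 (local maximum); x = 5 (local minimum)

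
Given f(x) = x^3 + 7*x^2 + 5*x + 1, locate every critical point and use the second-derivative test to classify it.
f'(x) = 3*x^2 + 14*x + 5

Solve f'(x) = 0:
  3*x^2 + 14*x + 5 = 0 has no rational roots; quadratic formula: x = (-14 ± √136)/6.
  ⇒ x = -7/3 - sqrt(34)/3 ≈ -4.2770, -7/3 + sqrt(34)/3 ≈ -0.3897

f''(x) = 6*x + 14
Second-derivative test at each critical point:
  f''(-4.2770) = -11.6619 < 0 → local maximum
  f''(-0.3897) = 11.6619 > 0 → local minimum

Critical points: x = -7/3 - sqrt(34)/3 ≈ -4.2770 (local maximum); x = -7/3 + sqrt(34)/3 ≈ -0.3897 (local minimum)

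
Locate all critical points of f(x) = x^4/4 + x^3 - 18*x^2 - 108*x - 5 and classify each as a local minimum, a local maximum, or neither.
f'(x) = x^3 + 3*x^2 - 36*x - 108

Solve f'(x) = 0:
  Factor: x^3 + 3*x^2 - 36*x - 108 = (x - 6)*(x + 3)*(x + 6) = 0.
  ⇒ x = -6, -3, 6

f''(x) = 3*x^2 + 6*x - 36
Second-derivative test at each critical point:
  f''(-6) = 36 > 0 → local minimum
  f''(-3) = -27 < 0 → local maximum
  f''(6) = 108 > 0 → local minimum

Critical points: x = -6 (local minimum); x = -3 (local maximum); x = 6 (local minimum)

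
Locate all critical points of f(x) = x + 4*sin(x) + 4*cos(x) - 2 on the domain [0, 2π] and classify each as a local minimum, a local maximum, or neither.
f'(x) = 4*sqrt(2)*cos(x + pi/4) + 1

Solve f'(x) = 0 on [0, 2π]:
  f'(x) = 0 ⇔ -4*sin(x) + 4*cos(x) = -1. Write the left side as R·cos(x + φ) with R = √(4² + 4²) = 4*sqrt(2), cos φ = sqrt(2)/2, sin φ = sqrt(2)/2; then cos(x + φ) = -sqrt(2)/8. Solve for x and keep the solutions lying in [0, 2π].
  ⇒ x = atan((1 + sqrt(31))/(-1 + sqrt(31))) ≈ 0.9631, atan((1 - sqrt(31))/(-sqrt(31) - 1)) + pi ≈ 3.7493

f''(x) = -4*sqrt(2)*sin(x + pi/4)
Second-derivative test at each critical point:
  f''(0.9631) = -5.5678 < 0 → local maximum
  f''(3.7493) = 5.5678 > 0 → local minimum

Critical points: x = atan((1 + sqrt(31))/(-1 + sqrt(31))) ≈ 0.9631 (local maximum); x = atan((1 - sqrt(31))/(-sqrt(31) - 1)) + pi ≈ 3.7493 (local minimum)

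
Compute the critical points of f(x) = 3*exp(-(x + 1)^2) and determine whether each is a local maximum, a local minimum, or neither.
f'(x) = 6*(-x - 1)*exp(-(x + 1)^2)

Solve f'(x) = 0:
  f'(x) = (-6*x - 6)·exp(-(x + 1)^2) and exp(-(x + 1)^2) > 0 for every x, so f'(x) = 0 ⇔ -6*x - 6 = 0.
  Factor: -6*x - 6 = -6*(x + 1) = 0.
  ⇒ x = -1

f''(x) = 6*(2*(x + 1)^2 - 1)*exp(-(x + 1)^2)
Second-derivative test at each critical point:
  f''(-1) = -6 < 0 → local maximum

Critical points: x = -1 (local maximum)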